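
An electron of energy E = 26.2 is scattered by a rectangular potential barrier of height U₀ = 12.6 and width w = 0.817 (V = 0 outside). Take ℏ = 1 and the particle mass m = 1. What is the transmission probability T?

T = 0.917

E > U₀: inside the barrier k₂ = √(2m(E − U₀))/ℏ = 5.215, k₂w = 4.261.
Matching at both interfaces gives T⁻¹ = 1 + U₀² sin²(k₂w) / [4E(E − U₀)] = 1.090, hence T = 0.917.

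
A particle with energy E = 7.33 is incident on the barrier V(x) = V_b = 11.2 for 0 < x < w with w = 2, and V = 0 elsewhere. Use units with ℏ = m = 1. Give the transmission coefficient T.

T = 0.0000532

Since E < V_b the interior solution is evanescent with decay constant κ = √(2m(V_b − E))/ℏ = 2.782.
κw = 5.564, sinh(κw) = 130.5.
The exact tunnelling result is T⁻¹ = 1 + V_b² sinh²(κw) / [4E(V_b − E)] = 18810, so T = 0.0000532.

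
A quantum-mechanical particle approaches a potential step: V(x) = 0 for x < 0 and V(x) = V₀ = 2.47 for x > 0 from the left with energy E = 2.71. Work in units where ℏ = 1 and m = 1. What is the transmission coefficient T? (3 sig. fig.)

T = 0.707

The wavenumbers are k₁ = √(2mE)/ℏ = 2.328 on the left and k₂ = √(2m(E − V₀))/ℏ = 0.6928 on the right.
Matching ψ and ψ′ at x = 0 gives r = (k₁ − k₂)/(k₁ + k₂), so R = r² = 0.2930 and T = 1 − R = 0.7070.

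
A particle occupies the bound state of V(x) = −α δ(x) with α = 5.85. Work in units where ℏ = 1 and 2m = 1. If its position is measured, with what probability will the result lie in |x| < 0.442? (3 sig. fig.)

The normalised bound state is ψ = √κ e^{−κ|x|} with κ = mα/ℏ² = 2.925.
P(|x| < d) = ∫_{−d}^{d} κ e^{−2κ|x|} dx = 1 − e^{−2κd} = 1 − e^{−2.586} = 0.9247.

P = 0.925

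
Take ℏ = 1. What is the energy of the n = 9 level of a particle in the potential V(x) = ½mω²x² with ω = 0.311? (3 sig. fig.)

E = 2.95

The oscillator eigenvalues are E_n = ℏω(n + ½), so E_9 = 0.311 × 9.5 = 2.955.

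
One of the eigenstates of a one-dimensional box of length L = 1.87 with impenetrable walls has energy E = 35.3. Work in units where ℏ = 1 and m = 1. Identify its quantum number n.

For an infinite well E_n = n²π²ℏ²/(2mL²), so n = (L/πℏ)√(2mE).
n = (1.87/π) × √(2 × 1 × 35.3) = 5.001 → n = 5.

n = 5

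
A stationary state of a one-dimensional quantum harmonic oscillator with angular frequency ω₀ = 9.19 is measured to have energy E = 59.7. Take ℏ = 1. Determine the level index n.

n = 6

Invert E_n = (n + ½)ℏω₀: n = E/ℏω₀ − ½ = 5.996, so n = 6.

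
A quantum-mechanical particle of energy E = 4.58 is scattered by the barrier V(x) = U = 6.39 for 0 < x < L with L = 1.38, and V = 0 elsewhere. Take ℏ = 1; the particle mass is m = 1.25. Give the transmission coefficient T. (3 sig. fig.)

T = 0.00913

Since E < U the interior solution is evanescent with decay constant κ = √(2m(U − E))/ℏ = 2.127.
κL = 2.936, sinh(κL) = 9.389.
Matching ψ, ψ′ at both faces gives T = [1 + U² sinh²(κL) / (4E(U − E))]⁻¹ = 1/109.6 = 0.00913.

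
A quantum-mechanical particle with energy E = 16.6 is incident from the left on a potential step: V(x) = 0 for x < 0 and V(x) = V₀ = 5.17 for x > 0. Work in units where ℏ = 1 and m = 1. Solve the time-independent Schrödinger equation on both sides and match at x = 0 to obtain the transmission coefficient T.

T = 0.991

The wavenumbers are k₁ = √(2mE)/ℏ = 5.762 on the left and k₂ = √(2m(E − V₀))/ℏ = 4.781 on the right.
Matching ψ and ψ′ at x = 0 gives r = (k₁ − k₂)/(k₁ + k₂), so R = r² = 0.008653 and T = 1 − R = 0.9913.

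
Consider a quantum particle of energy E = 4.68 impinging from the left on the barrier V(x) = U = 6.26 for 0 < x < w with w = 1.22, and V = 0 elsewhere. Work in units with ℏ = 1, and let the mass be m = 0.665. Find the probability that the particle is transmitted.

T = 0.0852

Since E < U the interior solution is evanescent with decay constant κ = √(2m(U − E))/ℏ = 1.450.
κw = 1.769, sinh(κw) = 2.846.
Matching ψ, ψ′ at both faces gives T = [1 + U² sinh²(κw) / (4E(U − E))]⁻¹ = 1/11.73 = 0.0852.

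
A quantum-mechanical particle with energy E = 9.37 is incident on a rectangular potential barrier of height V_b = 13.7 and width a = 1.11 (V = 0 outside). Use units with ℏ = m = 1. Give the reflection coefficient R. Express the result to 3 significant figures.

Since E < V_b the interior solution is evanescent with decay constant κ = √(2m(V_b − E))/ℏ = 2.943.
κa = 3.266, sinh(κa) = 13.09.
The exact tunnelling result is T⁻¹ = 1 + V_b² sinh²(κa) / [4E(V_b − E)] = 199.2, so T = 0.00502.
R = 1 − T = 0.995.

R = 0.995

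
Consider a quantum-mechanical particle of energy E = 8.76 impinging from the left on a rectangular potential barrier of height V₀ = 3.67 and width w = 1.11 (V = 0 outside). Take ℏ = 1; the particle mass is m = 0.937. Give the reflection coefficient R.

Above the barrier the interior wavenumber is k₂ = √(2m(E − V₀))/ℏ = 3.088, giving phase k₂w = 3.428.
T = [1 + V₀² sin²(k₂w) / (4E(E − V₀))]⁻¹ = 1/1.006 = 0.994.
R = 1 − T = 0.00600.

R = 0.00600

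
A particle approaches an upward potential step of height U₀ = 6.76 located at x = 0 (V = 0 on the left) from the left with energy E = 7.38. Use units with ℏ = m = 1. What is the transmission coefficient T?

T = 0.697

The wavenumbers are k₁ = √(2mE)/ℏ = 3.842 on the left and k₂ = √(2m(E − U₀))/ℏ = 1.114 on the right.
Matching ψ and ψ′ at x = 0 gives r = (k₁ − k₂)/(k₁ + k₂), so R = r² = 0.3031 and T = 1 − R = 0.6969.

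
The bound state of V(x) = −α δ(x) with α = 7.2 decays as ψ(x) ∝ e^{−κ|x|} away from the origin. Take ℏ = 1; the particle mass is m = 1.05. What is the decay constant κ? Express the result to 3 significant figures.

Integrating the TISE across x = 0 gives the cusp condition ψ'(0⁺) − ψ'(0⁻) = −(2mα/ℏ²)ψ(0).
With ψ ∝ e^{−κ|x|} this yields −2κ = −2mα/ℏ², so κ = mα/ℏ² = 7.560.

κ = 7.56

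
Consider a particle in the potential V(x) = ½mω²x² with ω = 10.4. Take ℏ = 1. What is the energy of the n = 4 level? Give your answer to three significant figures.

E = 46.8

The oscillator eigenvalues are E_n = ℏω(n + ½), so E_4 = 10.4 × 4.5 = 46.80.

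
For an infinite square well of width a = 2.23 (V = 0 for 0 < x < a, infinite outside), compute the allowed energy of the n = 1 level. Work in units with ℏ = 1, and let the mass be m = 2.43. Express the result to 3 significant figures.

E = 0.408

Requiring ψ(0) = ψ(a) = 0 quantises k = nπ/a, hence E_n = ℏ²k²/2m = n²π²ℏ²/(2ma²).
E_1 = 1² × π² / (2 × 2.43 × 2.23²) = 0.4084.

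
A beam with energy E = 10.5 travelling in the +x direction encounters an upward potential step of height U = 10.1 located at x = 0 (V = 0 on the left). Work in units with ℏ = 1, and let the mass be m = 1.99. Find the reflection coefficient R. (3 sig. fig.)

The wavenumbers are k₁ = √(2mE)/ℏ = 6.465 on the left and k₂ = √(2m(E − U))/ℏ = 1.262 on the right.
Matching ψ and ψ′ at x = 0 gives r = (k₁ − k₂)/(k₁ + k₂), so R = r² = 0.4535 and T = 1 − R = 0.5465.

R = 0.453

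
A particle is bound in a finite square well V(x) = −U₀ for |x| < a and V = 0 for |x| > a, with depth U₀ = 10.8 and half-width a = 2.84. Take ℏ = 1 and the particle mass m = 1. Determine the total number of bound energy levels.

The dimensionless depth is z₀ = a√(2mU₀)/ℏ = 2.84 × √(21.60) = 13.20.
A new bound state (alternating even/odd) appears each time z₀ passes a multiple of π/2, so N = ⌊2z₀/π⌋ + 1 = ⌊8.403⌋ + 1 = 9.

N = 9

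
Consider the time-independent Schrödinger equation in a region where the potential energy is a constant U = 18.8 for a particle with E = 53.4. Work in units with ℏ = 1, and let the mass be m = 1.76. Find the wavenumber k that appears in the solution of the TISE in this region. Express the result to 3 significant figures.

k = 11.0

With E > U the solution is oscillatory, ψ ∝ e^{±ikx} with k = √(2m(E − U))/ℏ.
k = √(2 × 1.76 × 34.6) = 11.04.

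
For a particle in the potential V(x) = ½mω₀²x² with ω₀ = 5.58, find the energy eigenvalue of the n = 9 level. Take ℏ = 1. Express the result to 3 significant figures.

Using E_n = (n + ½)ℏω₀: E_9 = 9.5 × 5.58 = 53.01.

E = 53.0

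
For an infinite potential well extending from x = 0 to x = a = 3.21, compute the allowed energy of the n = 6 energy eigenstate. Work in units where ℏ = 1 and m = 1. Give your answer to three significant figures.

E = 17.2

The infinite-well eigenfunctions ψ_n = √(2/a) sin(nπx/a) vanish at both walls, giving E_n = n²π²ℏ²/(2ma²).
E_6 = 6² × π² / (2 × 1 × 3.21²) = 17.24.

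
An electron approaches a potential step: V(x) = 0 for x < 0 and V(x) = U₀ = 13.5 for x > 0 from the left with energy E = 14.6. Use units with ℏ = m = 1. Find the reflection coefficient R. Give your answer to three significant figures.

On each side the TISE gives plane waves with k = √(2m(E − V))/ℏ: k₁ = √(2·1·14.6) = 5.404, k₂ = √(2·1·1.1) = 1.483.
Continuity of ψ and ψ′ at the step yields the reflection amplitude r = (k₁ − k₂)/(k₁ + k₂) = 0.5693; thus R = |r|² = 0.3241, T = 0.6759.

R = 0.324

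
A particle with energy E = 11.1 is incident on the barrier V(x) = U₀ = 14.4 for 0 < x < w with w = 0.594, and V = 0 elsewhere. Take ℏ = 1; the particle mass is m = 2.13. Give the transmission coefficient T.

T = 0.0325

Since E < U₀ the interior solution is evanescent with decay constant κ = √(2m(U₀ − E))/ℏ = 3.749.
κw = 2.227, sinh(κw) = 4.583.
The exact tunnelling result is T⁻¹ = 1 + U₀² sinh²(κw) / [4E(U₀ − E)] = 30.72, so T = 0.0325.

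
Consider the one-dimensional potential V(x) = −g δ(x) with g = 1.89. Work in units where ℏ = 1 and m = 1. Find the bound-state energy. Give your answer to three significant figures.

E = -1.79

The bound state is ψ(x) = √κ e^{−κ|x|}. The derivative jump ψ'(0⁺) − ψ'(0⁻) = −(2mg/ℏ²)ψ(0) fixes κ = mg/ℏ² = 1.890.
Then E = −ℏ²κ²/(2m) = −mg²/(2ℏ²) = -1.786.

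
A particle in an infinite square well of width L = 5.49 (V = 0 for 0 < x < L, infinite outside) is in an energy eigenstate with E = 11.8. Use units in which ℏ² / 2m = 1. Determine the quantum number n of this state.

From E_n = n²π²ℏ²/(2mL²) invert to n = √(2mL²E)/(πℏ).
n = (5.49/π) × √(2 × 0.5 × 11.8) = 6.003 → n = 6.

n = 6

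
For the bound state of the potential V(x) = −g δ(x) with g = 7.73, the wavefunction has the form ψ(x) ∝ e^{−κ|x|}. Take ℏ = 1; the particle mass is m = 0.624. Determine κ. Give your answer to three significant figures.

κ = 4.82

Integrating the TISE across x = 0 gives the cusp condition ψ'(0⁺) − ψ'(0⁻) = −(2mg/ℏ²)ψ(0).
With ψ ∝ e^{−κ|x|} this yields −2κ = −2mg/ℏ², so κ = mg/ℏ² = 4.824.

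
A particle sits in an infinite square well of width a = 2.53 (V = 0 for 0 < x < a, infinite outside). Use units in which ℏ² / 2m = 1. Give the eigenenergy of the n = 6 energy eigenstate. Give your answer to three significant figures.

E = 55.5

Requiring ψ(0) = ψ(a) = 0 quantises k = nπ/a, hence E_n = ℏ²k²/2m = n²π²ℏ²/(2ma²).
E_6 = 6² × π² / (2 × 0.5 × 2.53²) = 55.51.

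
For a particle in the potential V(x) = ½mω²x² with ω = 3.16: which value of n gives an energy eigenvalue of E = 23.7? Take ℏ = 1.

n = 7

Invert E_n = (n + ½)ℏω: n = E/ℏω − ½ = 7.000, so n = 7.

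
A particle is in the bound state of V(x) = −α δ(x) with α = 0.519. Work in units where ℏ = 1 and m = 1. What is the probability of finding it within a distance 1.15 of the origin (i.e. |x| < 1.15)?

The normalised bound state is ψ = √κ e^{−κ|x|} with κ = mα/ℏ² = 0.5190.
P(|x| < d) = ∫_{−d}^{d} κ e^{−2κ|x|} dx = 1 − e^{−2κd} = 1 − e^{−1.194} = 0.6969.

P = 0.697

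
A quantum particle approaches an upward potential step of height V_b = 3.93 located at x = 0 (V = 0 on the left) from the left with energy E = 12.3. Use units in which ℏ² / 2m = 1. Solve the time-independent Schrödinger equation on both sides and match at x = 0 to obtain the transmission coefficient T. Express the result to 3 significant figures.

T = 0.991

The wavenumbers are k₁ = √(2mE)/ℏ = 3.507 on the left and k₂ = √(2m(E − V_b))/ℏ = 2.893 on the right.
Continuity of ψ and ψ′ at the step yields the reflection amplitude r = (k₁ − k₂)/(k₁ + k₂) = 0.09594; thus R = |r|² = 0.009205, T = 0.9908.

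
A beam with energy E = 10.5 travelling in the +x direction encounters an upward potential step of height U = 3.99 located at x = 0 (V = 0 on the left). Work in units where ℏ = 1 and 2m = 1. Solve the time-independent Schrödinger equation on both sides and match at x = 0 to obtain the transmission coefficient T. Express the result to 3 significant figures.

The wavenumbers are k₁ = √(2mE)/ℏ = 3.240 on the left and k₂ = √(2m(E − U))/ℏ = 2.551 on the right.
Continuity of ψ and ψ′ at the step yields the reflection amplitude r = (k₁ − k₂)/(k₁ + k₂) = 0.1189; thus R = |r|² = 0.01415, T = 0.9859.

T = 0.986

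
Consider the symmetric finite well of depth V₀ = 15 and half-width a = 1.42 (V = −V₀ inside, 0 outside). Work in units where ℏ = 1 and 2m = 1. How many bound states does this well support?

N = 4

Define the well-strength parameter z₀ = (a/ℏ)√(2mV₀) = 1.42 × √(2·0.5·15) = 5.500.
A new bound state (alternating even/odd) appears each time z₀ passes a multiple of π/2, so N = ⌊2z₀/π⌋ + 1 = ⌊3.501⌋ + 1 = 4.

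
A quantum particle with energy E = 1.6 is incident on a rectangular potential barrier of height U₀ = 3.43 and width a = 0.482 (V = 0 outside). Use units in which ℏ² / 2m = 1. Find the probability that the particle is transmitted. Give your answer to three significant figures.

T = 0.671

E < U₀: inside the barrier ψ ∝ e^{±κx} with κ = √(2m(U₀ − E))/ℏ = 1.353.
κa = 0.6520, sinh(κa) = 0.6992.
The exact tunnelling result is T⁻¹ = 1 + U₀² sinh²(κa) / [4E(U₀ − E)] = 1.491, so T = 0.671.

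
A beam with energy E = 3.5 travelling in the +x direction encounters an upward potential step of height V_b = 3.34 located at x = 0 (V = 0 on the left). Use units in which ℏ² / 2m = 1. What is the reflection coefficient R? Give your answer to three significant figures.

R = 0.420

On each side the TISE gives plane waves with k = √(2m(E − V))/ℏ: k₁ = √(2·½·3.5) = 1.871, k₂ = √(2·½·0.16) = 0.4000.
Continuity of ψ and ψ′ at the step yields the reflection amplitude r = (k₁ − k₂)/(k₁ + k₂) = 0.6477; thus R = |r|² = 0.4195, T = 0.5805.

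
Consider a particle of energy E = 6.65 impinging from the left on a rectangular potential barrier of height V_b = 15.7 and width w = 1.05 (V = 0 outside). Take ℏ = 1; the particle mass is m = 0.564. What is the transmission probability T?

T = 0.00475

Since E < V_b the interior solution is evanescent with decay constant κ = √(2m(V_b − E))/ℏ = 3.195.
κw = 3.355, sinh(κw) = 14.30.
Matching ψ, ψ′ at both faces gives T = [1 + V_b² sinh²(κw) / (4E(V_b − E))]⁻¹ = 1/210.5 = 0.00475.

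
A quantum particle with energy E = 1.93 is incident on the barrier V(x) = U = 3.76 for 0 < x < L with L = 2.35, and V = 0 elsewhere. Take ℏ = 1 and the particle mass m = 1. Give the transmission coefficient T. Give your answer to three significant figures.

T = 0.000497

E < U: inside the barrier ψ ∝ e^{±κx} with κ = √(2m(U − E))/ℏ = 1.913.
κL = 4.496, sinh(κL) = 44.82.
The exact tunnelling result is T⁻¹ = 1 + U² sinh²(κL) / [4E(U − E)] = 2011, so T = 0.000497.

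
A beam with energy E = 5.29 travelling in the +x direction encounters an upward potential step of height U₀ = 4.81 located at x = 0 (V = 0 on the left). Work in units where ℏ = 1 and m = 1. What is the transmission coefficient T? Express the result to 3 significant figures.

T = 0.712

The wavenumbers are k₁ = √(2mE)/ℏ = 3.253 on the left and k₂ = √(2m(E − U₀))/ℏ = 0.9798 on the right.
Continuity of ψ and ψ′ at the step yields the reflection amplitude r = (k₁ − k₂)/(k₁ + k₂) = 0.5370; thus R = |r|² = 0.2884, T = 0.7116.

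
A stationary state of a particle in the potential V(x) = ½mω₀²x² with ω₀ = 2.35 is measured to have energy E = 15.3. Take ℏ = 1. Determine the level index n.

n = 6

E_n = ℏω₀(n + ½) ⇒ n = E/(ℏω₀) − ½ = 15.3/2.35 − 0.5 = 6.011 → n = 6.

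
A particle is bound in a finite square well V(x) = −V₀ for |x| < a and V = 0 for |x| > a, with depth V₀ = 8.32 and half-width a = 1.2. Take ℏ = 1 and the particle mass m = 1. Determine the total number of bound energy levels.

Define the well-strength parameter z₀ = (a/ℏ)√(2mV₀) = 1.2 × √(2·1·8.32) = 4.895.
The even/odd transcendental equations gain one root per π/2 in z₀, giving N = 1 + ⌊2z₀/π⌋ = 1 + ⌊3.116⌋ = 4.

N = 4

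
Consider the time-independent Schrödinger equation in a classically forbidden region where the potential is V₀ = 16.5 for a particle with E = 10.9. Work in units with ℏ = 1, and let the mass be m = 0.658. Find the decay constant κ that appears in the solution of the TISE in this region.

κ = 2.71

Since E < V₀ the TISE in this region is ψ'' = κ²ψ with κ = √(2m(V₀ − E))/ℏ.
κ = √(2 × 0.658 × 5.6) = 2.715.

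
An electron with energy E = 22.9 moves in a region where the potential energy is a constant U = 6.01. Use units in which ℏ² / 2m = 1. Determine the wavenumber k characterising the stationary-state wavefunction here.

k = 4.11

With E > U the solution is oscillatory, ψ ∝ e^{±ikx} with k = √(2m(E − U))/ℏ.
k = √(2 × 0.5 × 16.89) = 4.110.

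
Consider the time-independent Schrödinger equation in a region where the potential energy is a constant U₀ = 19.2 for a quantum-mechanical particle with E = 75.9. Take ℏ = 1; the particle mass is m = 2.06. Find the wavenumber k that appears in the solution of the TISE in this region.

k = 15.3

With E > U₀ the solution is oscillatory, ψ ∝ e^{±ikx} with k = √(2m(E − U₀))/ℏ.
k = √(2 × 2.06 × 56.7) = 15.28.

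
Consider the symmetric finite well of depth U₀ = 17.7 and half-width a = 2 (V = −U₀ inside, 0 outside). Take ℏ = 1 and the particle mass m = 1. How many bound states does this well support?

N = 8

Define the well-strength parameter z₀ = (a/ℏ)√(2mU₀) = 2 × √(2·1·17.7) = 11.90.
The even/odd transcendental equations gain one root per π/2 in z₀, giving N = 1 + ⌊2z₀/π⌋ = 1 + ⌊7.576⌋ = 8.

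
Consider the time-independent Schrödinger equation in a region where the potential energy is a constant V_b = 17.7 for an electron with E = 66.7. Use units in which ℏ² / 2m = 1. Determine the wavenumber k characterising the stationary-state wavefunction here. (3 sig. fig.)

With E > V_b the solution is oscillatory, ψ ∝ e^{±ikx} with k = √(2m(E − V_b))/ℏ.
k = √(2 × 0.5 × 49) = 7.000.

k = 7.00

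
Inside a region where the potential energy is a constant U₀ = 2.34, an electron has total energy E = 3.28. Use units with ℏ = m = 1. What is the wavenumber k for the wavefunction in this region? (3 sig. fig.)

With E > U₀ the solution is oscillatory, ψ ∝ e^{±ikx} with k = √(2m(E − U₀))/ℏ.
k = √(2 × 1 × 0.94) = 1.371.

k = 1.37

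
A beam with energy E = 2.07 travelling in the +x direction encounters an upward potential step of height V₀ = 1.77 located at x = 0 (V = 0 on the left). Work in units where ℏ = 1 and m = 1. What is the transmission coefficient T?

T = 0.799

On each side the TISE gives plane waves with k = √(2m(E − V))/ℏ: k₁ = √(2·1·2.07) = 2.035, k₂ = √(2·1·0.3) = 0.7746.
Continuity of ψ and ψ′ at the step yields the reflection amplitude r = (k₁ − k₂)/(k₁ + k₂) = 0.4485; thus R = |r|² = 0.2012, T = 0.7988.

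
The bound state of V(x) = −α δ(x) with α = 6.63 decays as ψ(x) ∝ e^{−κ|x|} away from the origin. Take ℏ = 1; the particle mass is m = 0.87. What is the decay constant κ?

κ = 5.77

Integrate −(ℏ²/2m)ψ'' − αδ(x)ψ = Eψ from −ε to +ε: the ψ'' term gives ψ'(0⁺) − ψ'(0⁻) and the δ term gives −(2mα/ℏ²)ψ(0).
With ψ ∝ e^{−κ|x|} this yields −2κ = −2mα/ℏ², so κ = mα/ℏ² = 5.768.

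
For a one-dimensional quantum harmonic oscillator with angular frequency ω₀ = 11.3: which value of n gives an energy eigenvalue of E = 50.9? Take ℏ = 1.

Invert E_n = (n + ½)ℏω₀: n = E/ℏω₀ − ½ = 4.004, so n = 4.

n = 4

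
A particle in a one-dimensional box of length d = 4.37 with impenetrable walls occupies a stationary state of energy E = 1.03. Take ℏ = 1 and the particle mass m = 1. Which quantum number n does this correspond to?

n = 2

From E_n = n²π²ℏ²/(2md²) invert to n = √(2md²E)/(πℏ).
n = (4.37/π) × √(2 × 1 × 1.03) = 1.996 → n = 2.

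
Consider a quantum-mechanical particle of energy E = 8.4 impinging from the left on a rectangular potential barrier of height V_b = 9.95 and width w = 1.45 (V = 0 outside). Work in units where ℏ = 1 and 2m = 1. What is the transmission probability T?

Since E < V_b the interior solution is evanescent with decay constant κ = √(2m(V_b − E))/ℏ = 1.245.
κw = 1.805, sinh(κw) = 2.958.
Matching ψ, ψ′ at both faces gives T = [1 + V_b² sinh²(κw) / (4E(V_b − E))]⁻¹ = 1/17.64 = 0.0567.

T = 0.0567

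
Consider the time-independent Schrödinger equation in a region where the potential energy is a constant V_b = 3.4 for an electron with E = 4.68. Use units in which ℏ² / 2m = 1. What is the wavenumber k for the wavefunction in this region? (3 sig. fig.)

k = 1.13

With E > V_b the solution is oscillatory, ψ ∝ e^{±ikx} with k = √(2m(E − V_b))/ℏ.
k = √(2 × 0.5 × 1.28) = 1.131.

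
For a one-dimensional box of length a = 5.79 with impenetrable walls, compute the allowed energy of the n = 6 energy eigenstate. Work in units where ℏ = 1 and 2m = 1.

E = 10.6

Requiring ψ(0) = ψ(a) = 0 quantises k = nπ/a, hence E_n = ℏ²k²/2m = n²π²ℏ²/(2ma²).
E_6 = 6² × π² / (2 × 0.5 × 5.79²) = 10.60.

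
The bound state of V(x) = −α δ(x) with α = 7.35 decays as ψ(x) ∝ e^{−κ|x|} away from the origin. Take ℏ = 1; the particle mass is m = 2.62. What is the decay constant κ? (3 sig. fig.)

Integrating the TISE across x = 0 gives the cusp condition ψ'(0⁺) − ψ'(0⁻) = −(2mα/ℏ²)ψ(0).
With ψ ∝ e^{−κ|x|} this yields −2κ = −2mα/ℏ², so κ = mα/ℏ² = 19.26.

κ = 19.3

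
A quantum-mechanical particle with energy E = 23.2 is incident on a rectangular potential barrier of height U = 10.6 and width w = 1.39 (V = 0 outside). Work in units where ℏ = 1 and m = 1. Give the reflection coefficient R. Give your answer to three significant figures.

R = 0.0379

Above the barrier the interior wavenumber is k₂ = √(2m(E − U))/ℏ = 5.020, giving phase k₂w = 6.978.
Matching at both interfaces gives T⁻¹ = 1 + U² sin²(k₂w) / [4E(E − U)] = 1.039, hence T = 0.962.
R = 1 − T = 0.0379.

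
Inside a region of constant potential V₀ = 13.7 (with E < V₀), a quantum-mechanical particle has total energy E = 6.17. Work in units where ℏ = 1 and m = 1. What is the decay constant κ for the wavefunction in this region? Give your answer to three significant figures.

Since E < V₀ the TISE in this region is ψ'' = κ²ψ with κ = √(2m(V₀ − E))/ℏ.
κ = √(2 × 1 × 7.53) = 3.881.

κ = 3.88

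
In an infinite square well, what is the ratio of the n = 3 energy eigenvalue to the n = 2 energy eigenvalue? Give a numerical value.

Since E_n ∝ n², the ratio is (3/2)² = 2.25.

2.25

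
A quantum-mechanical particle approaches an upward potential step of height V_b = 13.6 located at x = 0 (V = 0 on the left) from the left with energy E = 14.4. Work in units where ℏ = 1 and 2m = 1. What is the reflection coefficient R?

R = 0.383

The wavenumbers are k₁ = √(2mE)/ℏ = 3.795 on the left and k₂ = √(2m(E − V_b))/ℏ = 0.8944 on the right.
Continuity of ψ and ψ′ at the step yields the reflection amplitude r = (k₁ − k₂)/(k₁ + k₂) = 0.6185; thus R = |r|² = 0.3826, T = 0.6174.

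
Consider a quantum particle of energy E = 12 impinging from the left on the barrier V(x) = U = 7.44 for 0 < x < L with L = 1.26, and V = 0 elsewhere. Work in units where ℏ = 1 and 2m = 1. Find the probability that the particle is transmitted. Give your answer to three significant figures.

E > U: inside the barrier k₂ = √(2m(E − U))/ℏ = 2.135, k₂L = 2.691.
T = [1 + U² sin²(k₂L) / (4E(E − U))]⁻¹ = 1/1.048 = 0.954.

T = 0.954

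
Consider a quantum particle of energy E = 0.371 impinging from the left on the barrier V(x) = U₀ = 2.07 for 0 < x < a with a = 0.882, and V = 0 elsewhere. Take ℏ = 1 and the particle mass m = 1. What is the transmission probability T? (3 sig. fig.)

T = 0.0897

E < U₀: inside the barrier ψ ∝ e^{±κx} with κ = √(2m(U₀ − E))/ℏ = 1.843.
κa = 1.626, sinh(κa) = 2.443.
The exact tunnelling result is T⁻¹ = 1 + U₀² sinh²(κa) / [4E(U₀ − E)] = 11.14, so T = 0.0897.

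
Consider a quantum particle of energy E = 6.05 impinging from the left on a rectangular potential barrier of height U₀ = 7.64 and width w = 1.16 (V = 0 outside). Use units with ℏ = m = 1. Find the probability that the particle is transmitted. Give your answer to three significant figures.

Since E < U₀ the interior solution is evanescent with decay constant κ = √(2m(U₀ − E))/ℏ = 1.783.
κw = 2.069, sinh(κw) = 3.894.
Matching ψ, ψ′ at both faces gives T = [1 + U₀² sinh²(κw) / (4E(U₀ − E))]⁻¹ = 1/24.00 = 0.0417.

T = 0.0417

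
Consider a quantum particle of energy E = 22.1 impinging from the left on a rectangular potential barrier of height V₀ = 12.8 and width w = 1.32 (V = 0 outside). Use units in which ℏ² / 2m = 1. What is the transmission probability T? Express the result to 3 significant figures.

T = 0.894

Above the barrier the interior wavenumber is k₂ = √(2m(E − V₀))/ℏ = 3.050, giving phase k₂w = 4.025.
T = [1 + V₀² sin²(k₂w) / (4E(E − V₀))]⁻¹ = 1/1.119 = 0.894.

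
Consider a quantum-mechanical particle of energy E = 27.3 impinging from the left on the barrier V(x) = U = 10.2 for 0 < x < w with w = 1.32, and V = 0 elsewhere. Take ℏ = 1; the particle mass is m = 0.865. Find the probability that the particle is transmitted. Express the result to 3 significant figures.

T = 0.967

Above the barrier the interior wavenumber is k₂ = √(2m(E − U))/ℏ = 5.439, giving phase k₂w = 7.180.
T = [1 + U² sin²(k₂w) / (4E(E − U))]⁻¹ = 1/1.034 = 0.967.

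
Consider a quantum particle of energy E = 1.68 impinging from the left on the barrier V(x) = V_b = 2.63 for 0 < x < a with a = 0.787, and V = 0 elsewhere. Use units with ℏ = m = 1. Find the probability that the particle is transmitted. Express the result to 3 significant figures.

Since E < V_b the interior solution is evanescent with decay constant κ = √(2m(V_b − E))/ℏ = 1.378.
κa = 1.085, sinh(κa) = 1.310.
Matching ψ, ψ′ at both faces gives T = [1 + V_b² sinh²(κa) / (4E(V_b − E))]⁻¹ = 1/2.861 = 0.350.

T = 0.350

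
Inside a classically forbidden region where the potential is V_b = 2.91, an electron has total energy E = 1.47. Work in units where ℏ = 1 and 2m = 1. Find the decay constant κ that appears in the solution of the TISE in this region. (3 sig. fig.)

Since E < V_b the TISE in this region is ψ'' = κ²ψ with κ = √(2m(V_b − E))/ℏ.
κ = √(2 × 0.5 × 1.44) = 1.200.

κ = 1.20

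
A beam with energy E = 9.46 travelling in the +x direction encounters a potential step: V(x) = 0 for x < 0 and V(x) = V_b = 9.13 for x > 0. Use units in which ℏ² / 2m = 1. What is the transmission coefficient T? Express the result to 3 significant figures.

The wavenumbers are k₁ = √(2mE)/ℏ = 3.076 on the left and k₂ = √(2m(E − V_b))/ℏ = 0.5745 on the right.
Continuity of ψ and ψ′ at the step yields the reflection amplitude r = (k₁ − k₂)/(k₁ + k₂) = 0.6852; thus R = |r|² = 0.4696, T = 0.5304.

T = 0.530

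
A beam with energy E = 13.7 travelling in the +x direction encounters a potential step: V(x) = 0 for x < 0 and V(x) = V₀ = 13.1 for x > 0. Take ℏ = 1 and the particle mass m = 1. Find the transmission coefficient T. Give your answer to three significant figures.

T = 0.572

The wavenumbers are k₁ = √(2mE)/ℏ = 5.235 on the left and k₂ = √(2m(E − V₀))/ℏ = 1.095 on the right.
Continuity of ψ and ψ′ at the step yields the reflection amplitude r = (k₁ − k₂)/(k₁ + k₂) = 0.6539; thus R = |r|² = 0.4276, T = 0.5724.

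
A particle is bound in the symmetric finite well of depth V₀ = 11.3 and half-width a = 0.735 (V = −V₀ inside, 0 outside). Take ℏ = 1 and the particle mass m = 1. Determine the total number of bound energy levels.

The dimensionless depth is z₀ = a√(2mV₀)/ℏ = 0.735 × √(22.60) = 3.494.
A new bound state (alternating even/odd) appears each time z₀ passes a multiple of π/2, so N = ⌊2z₀/π⌋ + 1 = ⌊2.224⌋ + 1 = 3.

N = 3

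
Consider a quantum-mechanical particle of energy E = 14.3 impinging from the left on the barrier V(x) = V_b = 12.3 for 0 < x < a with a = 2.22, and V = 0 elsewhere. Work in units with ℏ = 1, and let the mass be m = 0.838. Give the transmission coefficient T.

T = 0.543

Above the barrier the interior wavenumber is k₂ = √(2m(E − V_b))/ℏ = 1.831, giving phase k₂a = 4.064.
Matching at both interfaces gives T⁻¹ = 1 + V_b² sin²(k₂a) / [4E(E − V_b)] = 1.841, hence T = 0.543.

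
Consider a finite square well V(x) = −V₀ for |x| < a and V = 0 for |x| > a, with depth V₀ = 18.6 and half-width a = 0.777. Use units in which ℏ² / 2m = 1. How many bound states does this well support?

The dimensionless depth is z₀ = a√(2mV₀)/ℏ = 0.777 × √(18.60) = 3.351.
A new bound state (alternating even/odd) appears each time z₀ passes a multiple of π/2, so N = ⌊2z₀/π⌋ + 1 = ⌊2.133⌋ + 1 = 3.

N = 3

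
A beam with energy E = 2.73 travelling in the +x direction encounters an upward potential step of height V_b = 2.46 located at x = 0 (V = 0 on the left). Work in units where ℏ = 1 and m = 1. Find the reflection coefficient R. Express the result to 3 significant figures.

R = 0.272

The wavenumbers are k₁ = √(2mE)/ℏ = 2.337 on the left and k₂ = √(2m(E − V_b))/ℏ = 0.7348 on the right.
Matching ψ and ψ′ at x = 0 gives r = (k₁ − k₂)/(k₁ + k₂), so R = r² = 0.2720 and T = 1 − R = 0.7280.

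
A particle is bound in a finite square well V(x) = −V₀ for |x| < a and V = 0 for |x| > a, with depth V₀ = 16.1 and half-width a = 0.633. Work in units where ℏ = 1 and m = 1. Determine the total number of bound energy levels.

N = 3

Define the well-strength parameter z₀ = (a/ℏ)√(2mV₀) = 0.633 × √(2·1·16.1) = 3.592.
The even/odd transcendental equations gain one root per π/2 in z₀, giving N = 1 + ⌊2z₀/π⌋ = 1 + ⌊2.287⌋ = 3.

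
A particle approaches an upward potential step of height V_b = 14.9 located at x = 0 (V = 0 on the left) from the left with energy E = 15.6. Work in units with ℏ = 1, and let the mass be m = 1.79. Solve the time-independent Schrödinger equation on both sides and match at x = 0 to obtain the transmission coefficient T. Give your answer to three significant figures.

On each side the TISE gives plane waves with k = √(2m(E − V))/ℏ: k₁ = √(2·1.79·15.6) = 7.473, k₂ = √(2·1.79·0.7) = 1.583.
Continuity of ψ and ψ′ at the step yields the reflection amplitude r = (k₁ − k₂)/(k₁ + k₂) = 0.6504; thus R = |r|² = 0.4230, T = 0.5770.

T = 0.577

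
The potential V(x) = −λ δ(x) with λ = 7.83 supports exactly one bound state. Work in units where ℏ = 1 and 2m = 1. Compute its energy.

E = -15.3

The bound state is ψ(x) = √κ e^{−κ|x|}. The derivative jump ψ'(0⁺) − ψ'(0⁻) = −(2mλ/ℏ²)ψ(0) fixes κ = mλ/ℏ² = 3.915.
Then E = −ℏ²κ²/(2m) = −mλ²/(2ℏ²) = -15.33.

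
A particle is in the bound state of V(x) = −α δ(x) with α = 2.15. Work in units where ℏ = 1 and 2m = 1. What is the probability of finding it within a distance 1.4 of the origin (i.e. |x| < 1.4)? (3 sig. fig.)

The normalised bound state is ψ = √κ e^{−κ|x|} with κ = mα/ℏ² = 1.075.
P(|x| < d) = ∫_{−d}^{d} κ e^{−2κ|x|} dx = 1 − e^{−2κd} = 1 − e^{−3.010} = 0.9507.

P = 0.951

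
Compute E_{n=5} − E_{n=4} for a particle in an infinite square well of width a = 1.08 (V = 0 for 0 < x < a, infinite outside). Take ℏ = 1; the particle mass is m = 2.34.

E_n = n²π²ℏ²/(2ma²), so ΔE = (5² − 4²) π²ℏ²/(2ma²).
ΔE = 9 × π² / (2 × 2.34 × 1.08²) = 16.27.

ΔE = 16.3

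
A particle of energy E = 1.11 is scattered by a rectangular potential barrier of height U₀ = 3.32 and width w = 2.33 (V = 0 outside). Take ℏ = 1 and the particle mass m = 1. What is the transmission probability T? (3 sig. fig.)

E < U₀: inside the barrier ψ ∝ e^{±κx} with κ = √(2m(U₀ − E))/ℏ = 2.102.
κw = 4.899, sinh(κw) = 67.04.
The exact tunnelling result is T⁻¹ = 1 + U₀² sinh²(κw) / [4E(U₀ − E)] = 5050, so T = 0.000198.

T = 0.000198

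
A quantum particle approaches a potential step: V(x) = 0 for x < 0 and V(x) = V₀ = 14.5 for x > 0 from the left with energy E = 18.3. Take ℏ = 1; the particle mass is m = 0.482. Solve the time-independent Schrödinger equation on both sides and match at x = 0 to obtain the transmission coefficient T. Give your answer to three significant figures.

T = 0.860

The wavenumbers are k₁ = √(2mE)/ℏ = 4.200 on the left and k₂ = √(2m(E − V₀))/ℏ = 1.914 on the right.
Continuity of ψ and ψ′ at the step yields the reflection amplitude r = (k₁ − k₂)/(k₁ + k₂) = 0.3739; thus R = |r|² = 0.1398, T = 0.8602.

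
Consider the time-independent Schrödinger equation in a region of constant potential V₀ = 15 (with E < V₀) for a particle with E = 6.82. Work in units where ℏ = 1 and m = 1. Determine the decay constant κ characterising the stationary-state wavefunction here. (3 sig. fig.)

Since E < V₀ the TISE in this region is ψ'' = κ²ψ with κ = √(2m(V₀ − E))/ℏ.
κ = √(2 × 1 × 8.18) = 4.045.

κ = 4.04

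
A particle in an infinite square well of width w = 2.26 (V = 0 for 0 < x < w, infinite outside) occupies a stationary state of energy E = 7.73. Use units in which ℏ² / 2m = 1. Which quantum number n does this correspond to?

n = 2

For an infinite well E_n = n²π²ℏ²/(2mw²), so n = (w/πℏ)√(2mE).
n = (2.26/π) × √(2 × 0.5 × 7.73) = 2.000 → n = 2.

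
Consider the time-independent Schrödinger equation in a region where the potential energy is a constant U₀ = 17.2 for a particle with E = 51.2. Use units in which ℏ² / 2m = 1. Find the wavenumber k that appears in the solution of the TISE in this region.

With E > U₀ the solution is oscillatory, ψ ∝ e^{±ikx} with k = √(2m(E − U₀))/ℏ.
k = √(2 × 0.5 × 34) = 5.831.

k = 5.83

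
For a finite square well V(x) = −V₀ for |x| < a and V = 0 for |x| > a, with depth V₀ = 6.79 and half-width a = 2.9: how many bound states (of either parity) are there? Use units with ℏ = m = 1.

N = 7

Define the well-strength parameter z₀ = (a/ℏ)√(2mV₀) = 2.9 × √(2·1·6.79) = 10.69.
The even/odd transcendental equations gain one root per π/2 in z₀, giving N = 1 + ⌊2z₀/π⌋ = 1 + ⌊6.803⌋ = 7.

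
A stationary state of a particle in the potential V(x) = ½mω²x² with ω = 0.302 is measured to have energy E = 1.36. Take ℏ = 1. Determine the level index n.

n = 4

Invert E_n = (n + ½)ℏω: n = E/ℏω − ½ = 4.003, so n = 4.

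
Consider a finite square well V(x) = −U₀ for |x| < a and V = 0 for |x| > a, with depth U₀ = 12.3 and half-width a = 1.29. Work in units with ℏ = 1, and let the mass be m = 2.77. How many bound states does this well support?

Define the well-strength parameter z₀ = (a/ℏ)√(2mU₀) = 1.29 × √(2·2.77·12.3) = 10.65.
The even/odd transcendental equations gain one root per π/2 in z₀, giving N = 1 + ⌊2z₀/π⌋ = 1 + ⌊6.779⌋ = 7.

N = 7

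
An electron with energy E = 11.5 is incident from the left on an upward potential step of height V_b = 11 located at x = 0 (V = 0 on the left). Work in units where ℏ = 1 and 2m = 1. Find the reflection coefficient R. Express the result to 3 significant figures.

R = 0.429

The wavenumbers are k₁ = √(2mE)/ℏ = 3.391 on the left and k₂ = √(2m(E − V_b))/ℏ = 0.7071 on the right.
Matching ψ and ψ′ at x = 0 gives r = (k₁ − k₂)/(k₁ + k₂), so R = r² = 0.4289 and T = 1 − R = 0.5711.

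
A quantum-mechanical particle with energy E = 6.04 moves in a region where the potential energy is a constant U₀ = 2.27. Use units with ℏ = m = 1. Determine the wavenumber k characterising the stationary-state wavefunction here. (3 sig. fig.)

k = 2.75

With E > U₀ the solution is oscillatory, ψ ∝ e^{±ikx} with k = √(2m(E − U₀))/ℏ.
k = √(2 × 1 × 3.77) = 2.746.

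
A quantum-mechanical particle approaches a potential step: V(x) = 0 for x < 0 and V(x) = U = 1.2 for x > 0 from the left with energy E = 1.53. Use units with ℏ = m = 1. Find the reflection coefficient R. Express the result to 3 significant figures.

R = 0.134

The wavenumbers are k₁ = √(2mE)/ℏ = 1.749 on the left and k₂ = √(2m(E − U))/ℏ = 0.8124 on the right.
Matching ψ and ψ′ at x = 0 gives r = (k₁ − k₂)/(k₁ + k₂), so R = r² = 0.1338 and T = 1 − R = 0.8662.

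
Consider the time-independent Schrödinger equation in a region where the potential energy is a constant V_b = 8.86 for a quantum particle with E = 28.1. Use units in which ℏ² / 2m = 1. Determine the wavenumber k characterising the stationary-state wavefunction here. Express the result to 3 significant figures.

k = 4.39

With E > V_b the solution is oscillatory, ψ ∝ e^{±ikx} with k = √(2m(E − V_b))/ℏ.
k = √(2 × 0.5 × 19.24) = 4.386.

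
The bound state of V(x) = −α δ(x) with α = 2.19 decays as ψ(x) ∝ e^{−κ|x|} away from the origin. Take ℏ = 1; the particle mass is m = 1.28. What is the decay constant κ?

κ = 2.80

Integrate −(ℏ²/2m)ψ'' − αδ(x)ψ = Eψ from −ε to +ε: the ψ'' term gives ψ'(0⁺) − ψ'(0⁻) and the δ term gives −(2mα/ℏ²)ψ(0).
With ψ ∝ e^{−κ|x|} this yields −2κ = −2mα/ℏ², so κ = mα/ℏ² = 2.803.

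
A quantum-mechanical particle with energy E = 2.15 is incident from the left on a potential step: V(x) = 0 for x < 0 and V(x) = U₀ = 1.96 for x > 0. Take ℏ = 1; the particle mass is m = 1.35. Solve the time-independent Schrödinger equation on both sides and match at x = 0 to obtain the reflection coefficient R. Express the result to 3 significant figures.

R = 0.293

On each side the TISE gives plane waves with k = √(2m(E − V))/ℏ: k₁ = √(2·1.35·2.15) = 2.409, k₂ = √(2·1.35·0.19) = 0.7162.
Continuity of ψ and ψ′ at the step yields the reflection amplitude r = (k₁ − k₂)/(k₁ + k₂) = 0.5417; thus R = |r|² = 0.2934, T = 0.7066.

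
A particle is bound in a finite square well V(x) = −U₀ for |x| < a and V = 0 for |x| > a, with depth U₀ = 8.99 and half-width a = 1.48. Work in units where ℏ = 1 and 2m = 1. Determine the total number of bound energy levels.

The dimensionless depth is z₀ = a√(2mU₀)/ℏ = 1.48 × √(8.990) = 4.438.
A new bound state (alternating even/odd) appears each time z₀ passes a multiple of π/2, so N = ⌊2z₀/π⌋ + 1 = ⌊2.825⌋ + 1 = 3.

N = 3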